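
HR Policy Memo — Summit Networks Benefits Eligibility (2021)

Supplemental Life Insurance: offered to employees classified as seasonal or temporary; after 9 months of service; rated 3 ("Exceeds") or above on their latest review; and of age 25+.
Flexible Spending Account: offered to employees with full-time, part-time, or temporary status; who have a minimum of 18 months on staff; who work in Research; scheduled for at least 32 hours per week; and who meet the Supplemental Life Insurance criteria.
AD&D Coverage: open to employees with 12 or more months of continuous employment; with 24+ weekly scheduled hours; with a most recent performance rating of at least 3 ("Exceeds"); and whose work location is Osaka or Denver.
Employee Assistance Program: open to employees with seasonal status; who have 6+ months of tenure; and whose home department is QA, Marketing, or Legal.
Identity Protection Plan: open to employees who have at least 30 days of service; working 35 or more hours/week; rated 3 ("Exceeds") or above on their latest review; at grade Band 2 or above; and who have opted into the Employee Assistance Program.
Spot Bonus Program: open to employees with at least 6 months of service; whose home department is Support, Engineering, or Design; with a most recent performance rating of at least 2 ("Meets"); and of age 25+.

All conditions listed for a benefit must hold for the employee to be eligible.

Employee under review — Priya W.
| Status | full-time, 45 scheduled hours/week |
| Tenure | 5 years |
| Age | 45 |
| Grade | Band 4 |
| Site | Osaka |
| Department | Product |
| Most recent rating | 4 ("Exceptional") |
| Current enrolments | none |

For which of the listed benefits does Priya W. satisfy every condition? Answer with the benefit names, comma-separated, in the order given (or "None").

Supplemental Life Insurance — status full-time ✗ (requires seasonal or temporary) → not eligible.
Flexible Spending Account — status full-time ✓; service 5 years ≥ 18 months (≈540 days) ✓; dept Product ✗ → not eligible.
AD&D Coverage — service 5 years ≥ 12 months (≈360 days) ✓; 45 hrs/wk ≥ 24 ✓; rating 4 ≥ 3 ✓; site Osaka ✓ → eligible.
Employee Assistance Program — status full-time ✗ (requires seasonal) → not eligible.
Identity Protection Plan — service 5 years ≥ 30 days ✓; 45 hrs/wk ≥ 35 ✓; rating 4 ≥ 3 ✓; grade Band 4 ≥ Band 2 ✓; not enrolled in Employee Assistance Program ✗ → not eligible.
Spot Bonus Program — service 5 years ≥ 6 months (≈180 days) ✓; dept Product ✗ → not eligible.

AD&D Coverage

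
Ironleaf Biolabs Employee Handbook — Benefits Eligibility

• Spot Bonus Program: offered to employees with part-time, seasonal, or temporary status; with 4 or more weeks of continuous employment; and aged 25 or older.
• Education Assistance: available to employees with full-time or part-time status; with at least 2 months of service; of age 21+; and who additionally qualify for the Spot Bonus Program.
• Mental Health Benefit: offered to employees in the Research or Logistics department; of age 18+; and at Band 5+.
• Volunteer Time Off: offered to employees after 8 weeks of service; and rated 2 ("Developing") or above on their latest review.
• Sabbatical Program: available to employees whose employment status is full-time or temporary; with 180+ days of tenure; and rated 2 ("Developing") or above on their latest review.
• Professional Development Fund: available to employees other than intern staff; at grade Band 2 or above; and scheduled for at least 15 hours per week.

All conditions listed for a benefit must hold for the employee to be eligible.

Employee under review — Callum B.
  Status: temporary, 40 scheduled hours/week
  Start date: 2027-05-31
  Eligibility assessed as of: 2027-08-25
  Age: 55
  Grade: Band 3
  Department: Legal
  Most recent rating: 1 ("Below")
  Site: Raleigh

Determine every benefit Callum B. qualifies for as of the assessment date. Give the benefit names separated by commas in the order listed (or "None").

Spot Bonus Program, Professional Development Fund

Service from 2027-05-31 to 2027-08-25: 86 days.
Spot Bonus Program — status temporary ✓; service 86 days ≥ 4 weeks (≈28 days) ✓; age 55 ≥ 25 ✓ → eligible.
Education Assistance — status temporary ✗ (requires full-time or part-time) → not eligible.
Mental Health Benefit — dept Legal ✗ → not eligible.
Volunteer Time Off — service 86 days ≥ 8 weeks (≈56 days) ✓; rating 1 < 2 ✗ → not eligible.
Sabbatical Program — status temporary ✓; service 86 days < 180 days ✗ → not eligible.
Professional Development Fund — status temporary ✓ (not excluded); grade Band 3 ≥ Band 2 ✓; 40 hrs/wk ≥ 15 ✓ → eligible.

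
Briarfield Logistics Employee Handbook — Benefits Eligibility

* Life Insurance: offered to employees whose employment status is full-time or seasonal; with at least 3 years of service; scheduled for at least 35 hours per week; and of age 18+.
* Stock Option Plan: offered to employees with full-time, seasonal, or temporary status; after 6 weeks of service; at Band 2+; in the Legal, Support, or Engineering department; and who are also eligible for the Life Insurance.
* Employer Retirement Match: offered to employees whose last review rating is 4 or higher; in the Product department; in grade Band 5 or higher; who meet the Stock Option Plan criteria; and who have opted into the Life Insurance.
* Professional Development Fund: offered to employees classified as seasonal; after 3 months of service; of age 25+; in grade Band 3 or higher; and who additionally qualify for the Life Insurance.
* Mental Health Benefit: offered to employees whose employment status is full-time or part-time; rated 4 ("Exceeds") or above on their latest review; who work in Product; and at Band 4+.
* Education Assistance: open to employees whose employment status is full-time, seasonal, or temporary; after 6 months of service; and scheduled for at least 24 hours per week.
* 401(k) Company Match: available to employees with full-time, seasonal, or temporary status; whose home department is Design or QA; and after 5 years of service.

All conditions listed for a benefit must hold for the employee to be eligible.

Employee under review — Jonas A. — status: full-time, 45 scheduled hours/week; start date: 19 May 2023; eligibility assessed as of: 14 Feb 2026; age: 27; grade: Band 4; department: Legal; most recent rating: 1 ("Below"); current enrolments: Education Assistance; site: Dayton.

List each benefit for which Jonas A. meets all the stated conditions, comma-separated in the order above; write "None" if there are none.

Service from 19 May 2023 to 14 Feb 2026: 1002 days.
Life Insurance — status full-time ✓; service 1002 days < 3 years (≈1095 days) ✗ → not eligible.
Stock Option Plan — status full-time ✓; service 1002 days ≥ 6 weeks (≈42 days) ✓; grade Band 4 ≥ Band 2 ✓; dept Legal ✓; not eligible for Life Insurance ✗ → not eligible.
Employer Retirement Match — rating 1 < 4 ✗ → not eligible.
Professional Development Fund — status full-time ✗ (requires seasonal) → not eligible.
Mental Health Benefit — status full-time ✓; rating 1 < 4 ✗ → not eligible.
Education Assistance — status full-time ✓; service 1002 days ≥ 6 months (≈180 days) ✓; 45 hrs/wk ≥ 24 ✓ → eligible.
401(k) Company Match — status full-time ✓; dept Legal ✗ → not eligible.

Education Assistance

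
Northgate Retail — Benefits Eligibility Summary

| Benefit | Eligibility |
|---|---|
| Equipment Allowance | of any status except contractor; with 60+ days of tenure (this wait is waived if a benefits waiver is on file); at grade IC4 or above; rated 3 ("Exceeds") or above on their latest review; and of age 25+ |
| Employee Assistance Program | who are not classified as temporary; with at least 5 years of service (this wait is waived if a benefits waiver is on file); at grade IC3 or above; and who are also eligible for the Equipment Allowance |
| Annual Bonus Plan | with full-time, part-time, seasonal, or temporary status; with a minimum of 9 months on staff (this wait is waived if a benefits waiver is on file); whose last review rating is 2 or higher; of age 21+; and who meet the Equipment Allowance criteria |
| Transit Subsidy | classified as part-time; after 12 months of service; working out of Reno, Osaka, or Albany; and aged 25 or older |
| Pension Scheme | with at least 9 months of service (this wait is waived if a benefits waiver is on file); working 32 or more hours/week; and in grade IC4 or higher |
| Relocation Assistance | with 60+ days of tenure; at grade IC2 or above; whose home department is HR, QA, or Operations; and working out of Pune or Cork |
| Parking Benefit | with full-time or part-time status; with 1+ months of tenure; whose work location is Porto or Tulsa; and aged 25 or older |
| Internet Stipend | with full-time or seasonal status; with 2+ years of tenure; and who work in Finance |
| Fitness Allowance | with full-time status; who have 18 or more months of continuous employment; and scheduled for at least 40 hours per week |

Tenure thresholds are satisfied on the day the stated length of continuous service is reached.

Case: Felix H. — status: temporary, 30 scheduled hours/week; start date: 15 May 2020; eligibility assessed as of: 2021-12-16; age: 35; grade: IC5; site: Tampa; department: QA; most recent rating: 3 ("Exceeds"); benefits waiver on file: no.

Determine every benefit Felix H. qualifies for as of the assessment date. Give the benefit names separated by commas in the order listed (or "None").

Service from 15 May 2020 to 2021-12-16: 580 days.
Equipment Allowance — status temporary ✓ (not excluded); no waiver, service 580 days ≥ 60 days ✓; grade IC5 ≥ IC4 ✓; rating 3 ≥ 3 ✓; age 35 ≥ 25 ✓ → eligible.
Employee Assistance Program — status temporary ✗ (excluded) → not eligible.
Annual Bonus Plan — status temporary ✓; no waiver, service 580 days ≥ 9 months (≈270 days) ✓; rating 3 ≥ 2 ✓; age 35 ≥ 21 ✓; eligible for Equipment Allowance ✓ → eligible.
Transit Subsidy — status temporary ✗ (requires part-time) → not eligible.
Pension Scheme — no waiver, service 580 days ≥ 9 months (≈270 days) ✓; 30 hrs/wk < 32 ✗ → not eligible.
Relocation Assistance — service 580 days ≥ 60 days ✓; grade IC5 ≥ IC2 ✓; dept QA ✓; site Tampa ✗ (not Pune or Cork) → not eligible.
Parking Benefit — status temporary ✗ (requires full-time or part-time) → not eligible.
Internet Stipend — status temporary ✗ (requires full-time or seasonal) → not eligible.
Fitness Allowance — status temporary ✗ (requires full-time) → not eligible.

Equipment Allowance, Annual Bonus Plan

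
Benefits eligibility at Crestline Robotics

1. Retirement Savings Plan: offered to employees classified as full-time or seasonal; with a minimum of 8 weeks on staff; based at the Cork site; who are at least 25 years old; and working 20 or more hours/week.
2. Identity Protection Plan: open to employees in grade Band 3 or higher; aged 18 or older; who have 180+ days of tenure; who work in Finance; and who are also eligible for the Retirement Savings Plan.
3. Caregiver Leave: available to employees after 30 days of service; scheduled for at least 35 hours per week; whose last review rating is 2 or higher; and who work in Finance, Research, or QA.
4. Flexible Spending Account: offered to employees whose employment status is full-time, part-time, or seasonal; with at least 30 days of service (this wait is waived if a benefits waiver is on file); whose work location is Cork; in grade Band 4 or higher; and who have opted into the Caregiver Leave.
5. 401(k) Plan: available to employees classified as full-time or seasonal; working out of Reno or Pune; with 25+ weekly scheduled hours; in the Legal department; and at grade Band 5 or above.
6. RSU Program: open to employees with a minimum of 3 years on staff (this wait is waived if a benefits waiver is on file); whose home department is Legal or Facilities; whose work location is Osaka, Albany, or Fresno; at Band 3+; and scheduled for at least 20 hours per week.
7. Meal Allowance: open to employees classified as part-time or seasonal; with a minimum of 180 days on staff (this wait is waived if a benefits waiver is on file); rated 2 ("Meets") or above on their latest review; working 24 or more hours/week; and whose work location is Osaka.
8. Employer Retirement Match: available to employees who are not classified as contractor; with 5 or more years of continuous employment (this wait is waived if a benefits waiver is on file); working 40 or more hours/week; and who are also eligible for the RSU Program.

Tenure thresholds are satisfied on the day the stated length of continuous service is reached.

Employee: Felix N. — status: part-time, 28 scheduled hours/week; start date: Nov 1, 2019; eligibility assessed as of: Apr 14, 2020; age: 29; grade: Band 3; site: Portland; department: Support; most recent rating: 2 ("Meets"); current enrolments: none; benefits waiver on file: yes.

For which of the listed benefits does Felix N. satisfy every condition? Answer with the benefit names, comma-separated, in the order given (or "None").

Service from Nov 1, 2019 to Apr 14, 2020: 165 days.
Retirement Savings Plan — status part-time ✗ (requires full-time or seasonal) → not eligible.
Identity Protection Plan — grade Band 3 ≥ Band 3 ✓; age 29 ≥ 18 ✓; service 165 days < 180 days ✗ → not eligible.
Caregiver Leave — service 165 days ≥ 30 days ✓; 28 hrs/wk < 35 ✗ → not eligible.
Flexible Spending Account — status part-time ✓; benefits waiver on file ✓; site Portland ✗ (not Cork) → not eligible.
401(k) Plan — status part-time ✗ (requires full-time or seasonal) → not eligible.
RSU Program — benefits waiver on file ✓; dept Support ✗ → not eligible.
Meal Allowance — status part-time ✓; benefits waiver on file ✓; rating 2 ≥ 2 ✓; 28 hrs/wk ≥ 24 ✓; site Portland ✗ (not Osaka) → not eligible.
Employer Retirement Match — status part-time ✓ (not excluded); benefits waiver on file ✓; 28 hrs/wk < 40 ✗ → not eligible.

None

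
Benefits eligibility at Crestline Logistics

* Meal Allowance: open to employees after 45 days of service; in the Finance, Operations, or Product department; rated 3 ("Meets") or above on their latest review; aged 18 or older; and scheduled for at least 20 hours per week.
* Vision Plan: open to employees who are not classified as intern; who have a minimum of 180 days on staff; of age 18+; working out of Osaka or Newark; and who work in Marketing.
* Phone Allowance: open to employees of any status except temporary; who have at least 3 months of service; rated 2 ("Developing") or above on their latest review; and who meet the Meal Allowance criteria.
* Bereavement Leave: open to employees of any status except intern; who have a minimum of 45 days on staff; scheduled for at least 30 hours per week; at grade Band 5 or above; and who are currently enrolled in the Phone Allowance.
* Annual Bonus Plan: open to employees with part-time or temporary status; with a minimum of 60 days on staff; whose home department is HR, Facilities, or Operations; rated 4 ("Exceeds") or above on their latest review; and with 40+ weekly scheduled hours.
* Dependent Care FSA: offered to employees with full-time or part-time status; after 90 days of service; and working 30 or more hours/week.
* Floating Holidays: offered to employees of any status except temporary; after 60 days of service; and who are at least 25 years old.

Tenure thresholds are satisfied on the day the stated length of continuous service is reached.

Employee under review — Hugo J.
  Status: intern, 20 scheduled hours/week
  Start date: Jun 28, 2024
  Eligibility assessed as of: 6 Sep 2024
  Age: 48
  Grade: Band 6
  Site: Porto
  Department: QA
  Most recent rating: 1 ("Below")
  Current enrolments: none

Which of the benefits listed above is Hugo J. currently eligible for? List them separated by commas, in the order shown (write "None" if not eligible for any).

Floating Holidays

Service from Jun 28, 2024 to 6 Sep 2024: 70 days.
Meal Allowance — service 70 days ≥ 45 days ✓; dept QA ✗ → not eligible.
Vision Plan — status intern ✗ (excluded) → not eligible.
Phone Allowance — status intern ✓ (not excluded); service 70 days < 3 months (≈90 days) ✗ → not eligible.
Bereavement Leave — status intern ✗ (excluded) → not eligible.
Annual Bonus Plan — status intern ✗ (requires part-time or temporary) → not eligible.
Dependent Care FSA — status intern ✗ (requires full-time or part-time) → not eligible.
Floating Holidays — status intern ✓ (not excluded); service 70 days ≥ 60 days ✓; age 48 ≥ 25 ✓ → eligible.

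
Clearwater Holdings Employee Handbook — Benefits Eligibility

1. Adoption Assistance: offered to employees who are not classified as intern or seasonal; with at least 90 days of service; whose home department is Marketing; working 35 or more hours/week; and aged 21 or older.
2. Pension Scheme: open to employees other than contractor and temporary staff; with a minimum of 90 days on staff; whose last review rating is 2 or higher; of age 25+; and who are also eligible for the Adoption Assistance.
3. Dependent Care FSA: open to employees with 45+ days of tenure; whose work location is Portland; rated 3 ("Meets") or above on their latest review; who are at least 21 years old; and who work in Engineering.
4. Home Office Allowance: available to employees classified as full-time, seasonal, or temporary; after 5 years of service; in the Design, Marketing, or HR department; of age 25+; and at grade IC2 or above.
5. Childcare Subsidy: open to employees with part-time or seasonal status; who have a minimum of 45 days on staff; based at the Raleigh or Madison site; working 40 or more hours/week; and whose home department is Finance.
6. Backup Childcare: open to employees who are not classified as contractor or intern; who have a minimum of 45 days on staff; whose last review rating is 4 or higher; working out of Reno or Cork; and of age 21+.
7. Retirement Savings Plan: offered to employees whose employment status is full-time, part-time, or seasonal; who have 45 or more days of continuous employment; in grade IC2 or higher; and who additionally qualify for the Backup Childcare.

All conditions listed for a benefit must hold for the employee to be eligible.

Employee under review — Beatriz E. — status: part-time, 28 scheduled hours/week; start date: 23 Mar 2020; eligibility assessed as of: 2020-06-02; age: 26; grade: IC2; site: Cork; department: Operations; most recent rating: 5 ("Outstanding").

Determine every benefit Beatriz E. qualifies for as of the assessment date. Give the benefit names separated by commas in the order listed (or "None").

Service from 23 Mar 2020 to 2020-06-02: 71 days.
Adoption Assistance — status part-time ✓ (not excluded); service 71 days < 90 days ✗ → not eligible.
Pension Scheme — status part-time ✓ (not excluded); service 71 days < 90 days ✗ → not eligible.
Dependent Care FSA — service 71 days ≥ 45 days ✓; site Cork ✗ (not Portland) → not eligible.
Home Office Allowance — status part-time ✗ (requires full-time, seasonal, or temporary) → not eligible.
Childcare Subsidy — status part-time ✓; service 71 days ≥ 45 days ✓; site Cork ✗ (not Raleigh or Madison) → not eligible.
Backup Childcare — status part-time ✓ (not excluded); service 71 days ≥ 45 days ✓; rating 5 ≥ 4 ✓; site Cork ✓; age 26 ≥ 21 ✓ → eligible.
Retirement Savings Plan — status part-time ✓; service 71 days ≥ 45 days ✓; grade IC2 ≥ IC2 ✓; eligible for Backup Childcare ✓ → eligible.

Backup Childcare, Retirement Savings Plan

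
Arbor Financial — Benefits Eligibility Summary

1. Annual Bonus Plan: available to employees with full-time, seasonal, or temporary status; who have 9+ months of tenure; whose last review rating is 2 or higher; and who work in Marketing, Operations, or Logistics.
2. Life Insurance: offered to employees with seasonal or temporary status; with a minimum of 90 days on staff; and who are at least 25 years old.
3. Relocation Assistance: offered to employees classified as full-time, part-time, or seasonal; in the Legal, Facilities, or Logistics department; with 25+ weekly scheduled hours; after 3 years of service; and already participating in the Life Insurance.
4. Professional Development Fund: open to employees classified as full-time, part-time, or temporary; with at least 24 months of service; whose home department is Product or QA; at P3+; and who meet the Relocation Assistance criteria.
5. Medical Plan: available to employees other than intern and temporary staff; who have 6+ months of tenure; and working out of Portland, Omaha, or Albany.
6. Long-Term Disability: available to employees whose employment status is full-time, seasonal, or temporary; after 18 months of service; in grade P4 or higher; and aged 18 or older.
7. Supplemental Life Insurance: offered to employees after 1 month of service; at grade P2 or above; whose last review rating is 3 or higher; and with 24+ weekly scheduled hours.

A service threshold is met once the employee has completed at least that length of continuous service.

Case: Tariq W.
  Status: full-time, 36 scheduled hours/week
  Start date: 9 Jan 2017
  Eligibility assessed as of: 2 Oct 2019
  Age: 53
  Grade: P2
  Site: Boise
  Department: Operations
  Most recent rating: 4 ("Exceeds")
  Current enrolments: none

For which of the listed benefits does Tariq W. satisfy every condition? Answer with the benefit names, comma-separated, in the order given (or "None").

Annual Bonus Plan, Supplemental Life Insurance

Service from 9 Jan 2017 to 2 Oct 2019: 996 days.
Annual Bonus Plan — status full-time ✓; service 996 days ≥ 9 months (≈270 days) ✓; rating 4 ≥ 2 ✓; dept Operations ✓ → eligible.
Life Insurance — status full-time ✗ (requires seasonal or temporary) → not eligible.
Relocation Assistance — status full-time ✓; dept Operations ✗ → not eligible.
Professional Development Fund — status full-time ✓; service 996 days ≥ 24 months (≈720 days) ✓; dept Operations ✗ → not eligible.
Medical Plan — status full-time ✓ (not excluded); service 996 days ≥ 6 months (≈180 days) ✓; site Boise ✗ (not Portland, Omaha, or Albany) → not eligible.
Long-Term Disability — status full-time ✓; service 996 days ≥ 18 months (≈540 days) ✓; grade P2 < P4 ✗ → not eligible.
Supplemental Life Insurance — service 996 days ≥ 1 month (≈30 days) ✓; grade P2 ≥ P2 ✓; rating 4 ≥ 3 ✓; 36 hrs/wk ≥ 24 ✓ → eligible.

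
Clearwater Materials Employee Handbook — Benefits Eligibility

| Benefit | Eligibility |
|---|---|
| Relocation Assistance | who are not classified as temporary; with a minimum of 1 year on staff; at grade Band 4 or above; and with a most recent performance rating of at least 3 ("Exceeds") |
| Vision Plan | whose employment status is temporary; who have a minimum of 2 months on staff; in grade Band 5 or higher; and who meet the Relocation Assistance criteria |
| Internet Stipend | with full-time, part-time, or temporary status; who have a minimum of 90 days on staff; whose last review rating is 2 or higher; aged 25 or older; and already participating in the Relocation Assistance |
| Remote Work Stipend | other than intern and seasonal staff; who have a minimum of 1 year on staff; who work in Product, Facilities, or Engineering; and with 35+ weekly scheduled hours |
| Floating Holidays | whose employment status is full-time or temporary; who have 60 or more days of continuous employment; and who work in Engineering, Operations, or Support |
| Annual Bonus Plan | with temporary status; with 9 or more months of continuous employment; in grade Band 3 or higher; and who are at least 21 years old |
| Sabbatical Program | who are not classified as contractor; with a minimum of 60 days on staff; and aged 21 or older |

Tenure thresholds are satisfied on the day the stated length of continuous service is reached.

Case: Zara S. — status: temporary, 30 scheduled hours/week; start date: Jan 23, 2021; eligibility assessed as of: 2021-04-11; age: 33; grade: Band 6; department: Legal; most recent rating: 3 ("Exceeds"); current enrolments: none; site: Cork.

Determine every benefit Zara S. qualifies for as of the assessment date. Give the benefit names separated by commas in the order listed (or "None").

Sabbatical Program

Service from Jan 23, 2021 to 2021-04-11: 78 days.
Relocation Assistance — status temporary ✗ (excluded) → not eligible.
Vision Plan — status temporary ✓; service 78 days ≥ 2 months (≈60 days) ✓; grade Band 6 ≥ Band 5 ✓; not eligible for Relocation Assistance ✗ → not eligible.
Internet Stipend — status temporary ✓; service 78 days < 90 days ✗ → not eligible.
Remote Work Stipend — status temporary ✓ (not excluded); service 78 days < 1 year (≈365 days) ✗ → not eligible.
Floating Holidays — status temporary ✓; service 78 days ≥ 60 days ✓; dept Legal ✗ → not eligible.
Annual Bonus Plan — status temporary ✓; service 78 days < 9 months (≈270 days) ✗ → not eligible.
Sabbatical Program — status temporary ✓ (not excluded); service 78 days ≥ 60 days ✓; age 33 ≥ 21 ✓ → eligible.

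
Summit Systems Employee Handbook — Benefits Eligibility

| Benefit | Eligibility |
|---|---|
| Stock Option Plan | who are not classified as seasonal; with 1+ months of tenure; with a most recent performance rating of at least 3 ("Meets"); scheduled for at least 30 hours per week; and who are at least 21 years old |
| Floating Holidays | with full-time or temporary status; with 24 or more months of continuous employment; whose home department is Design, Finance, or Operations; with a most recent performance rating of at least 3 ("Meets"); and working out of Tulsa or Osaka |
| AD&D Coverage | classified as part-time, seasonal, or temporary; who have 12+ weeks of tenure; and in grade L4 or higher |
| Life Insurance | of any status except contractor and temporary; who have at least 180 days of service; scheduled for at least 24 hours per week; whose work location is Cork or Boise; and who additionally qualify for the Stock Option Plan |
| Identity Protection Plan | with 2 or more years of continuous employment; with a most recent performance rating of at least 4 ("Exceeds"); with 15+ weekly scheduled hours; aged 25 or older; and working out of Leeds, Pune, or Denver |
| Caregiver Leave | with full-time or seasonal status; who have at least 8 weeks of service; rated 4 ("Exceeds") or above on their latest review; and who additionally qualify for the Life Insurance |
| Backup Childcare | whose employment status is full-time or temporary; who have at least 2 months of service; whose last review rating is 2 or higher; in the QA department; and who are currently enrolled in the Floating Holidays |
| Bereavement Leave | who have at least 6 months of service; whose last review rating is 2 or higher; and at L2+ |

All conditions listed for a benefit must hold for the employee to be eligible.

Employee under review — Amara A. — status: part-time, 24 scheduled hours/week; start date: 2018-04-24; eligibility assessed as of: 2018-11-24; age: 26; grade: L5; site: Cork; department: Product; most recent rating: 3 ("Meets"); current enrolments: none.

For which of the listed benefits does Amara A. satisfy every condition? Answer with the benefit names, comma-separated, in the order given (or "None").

Service from 2018-04-24 to 2018-11-24: 214 days.
Stock Option Plan — status part-time ✓ (not excluded); service 214 days ≥ 1 month (≈30 days) ✓; rating 3 ≥ 3 ✓; 24 hrs/wk < 30 ✗ → not eligible.
Floating Holidays — status part-time ✗ (requires full-time or temporary) → not eligible.
AD&D Coverage — status part-time ✓; service 214 days ≥ 12 weeks (≈84 days) ✓; grade L5 ≥ L4 ✓ → eligible.
Life Insurance — status part-time ✓ (not excluded); service 214 days ≥ 180 days ✓; 24 hrs/wk ≥ 24 ✓; site Cork ✓; not eligible for Stock Option Plan ✗ → not eligible.
Identity Protection Plan — service 214 days < 2 years (≈730 days) ✗ → not eligible.
Caregiver Leave — status part-time ✗ (requires full-time or seasonal) → not eligible.
Backup Childcare — status part-time ✗ (requires full-time or temporary) → not eligible.
Bereavement Leave — service 214 days ≥ 6 months (≈180 days) ✓; rating 3 ≥ 2 ✓; grade L5 ≥ L2 ✓ → eligible.

AD&D Coverage, Bereavement Leave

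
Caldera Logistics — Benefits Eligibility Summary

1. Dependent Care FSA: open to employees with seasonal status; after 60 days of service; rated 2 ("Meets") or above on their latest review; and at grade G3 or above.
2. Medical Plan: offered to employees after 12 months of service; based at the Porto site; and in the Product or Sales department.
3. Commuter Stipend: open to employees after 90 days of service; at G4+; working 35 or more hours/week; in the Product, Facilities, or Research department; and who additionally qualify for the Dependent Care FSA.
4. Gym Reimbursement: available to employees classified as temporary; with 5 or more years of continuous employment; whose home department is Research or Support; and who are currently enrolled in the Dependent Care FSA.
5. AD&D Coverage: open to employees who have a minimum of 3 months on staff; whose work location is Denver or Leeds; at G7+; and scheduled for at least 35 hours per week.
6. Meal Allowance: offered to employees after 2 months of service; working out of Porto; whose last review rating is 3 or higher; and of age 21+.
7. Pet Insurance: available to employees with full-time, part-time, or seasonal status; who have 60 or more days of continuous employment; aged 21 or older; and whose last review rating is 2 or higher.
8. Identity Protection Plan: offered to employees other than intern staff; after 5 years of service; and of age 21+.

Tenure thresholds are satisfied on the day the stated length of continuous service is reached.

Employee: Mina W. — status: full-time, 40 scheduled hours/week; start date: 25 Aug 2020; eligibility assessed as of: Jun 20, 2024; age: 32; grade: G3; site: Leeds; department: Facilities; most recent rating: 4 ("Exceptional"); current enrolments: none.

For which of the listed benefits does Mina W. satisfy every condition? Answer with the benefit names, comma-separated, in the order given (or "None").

Service from 25 Aug 2020 to Jun 20, 2024: 1395 days.
Dependent Care FSA — status full-time ✗ (requires seasonal) → not eligible.
Medical Plan — service 1395 days ≥ 12 months (≈360 days) ✓; site Leeds ✗ (not Porto) → not eligible.
Commuter Stipend — service 1395 days ≥ 90 days ✓; grade G3 < G4 ✗ → not eligible.
Gym Reimbursement — status full-time ✗ (requires temporary) → not eligible.
AD&D Coverage — service 1395 days ≥ 3 months (≈90 days) ✓; site Leeds ✓; grade G3 < G7 ✗ → not eligible.
Meal Allowance — service 1395 days ≥ 2 months (≈60 days) ✓; site Leeds ✗ (not Porto) → not eligible.
Pet Insurance — status full-time ✓; service 1395 days ≥ 60 days ✓; age 32 ≥ 21 ✓; rating 4 ≥ 2 ✓ → eligible.
Identity Protection Plan — status full-time ✓ (not excluded); service 1395 days < 5 years (≈1825 days) ✗ → not eligible.

Pet Insurance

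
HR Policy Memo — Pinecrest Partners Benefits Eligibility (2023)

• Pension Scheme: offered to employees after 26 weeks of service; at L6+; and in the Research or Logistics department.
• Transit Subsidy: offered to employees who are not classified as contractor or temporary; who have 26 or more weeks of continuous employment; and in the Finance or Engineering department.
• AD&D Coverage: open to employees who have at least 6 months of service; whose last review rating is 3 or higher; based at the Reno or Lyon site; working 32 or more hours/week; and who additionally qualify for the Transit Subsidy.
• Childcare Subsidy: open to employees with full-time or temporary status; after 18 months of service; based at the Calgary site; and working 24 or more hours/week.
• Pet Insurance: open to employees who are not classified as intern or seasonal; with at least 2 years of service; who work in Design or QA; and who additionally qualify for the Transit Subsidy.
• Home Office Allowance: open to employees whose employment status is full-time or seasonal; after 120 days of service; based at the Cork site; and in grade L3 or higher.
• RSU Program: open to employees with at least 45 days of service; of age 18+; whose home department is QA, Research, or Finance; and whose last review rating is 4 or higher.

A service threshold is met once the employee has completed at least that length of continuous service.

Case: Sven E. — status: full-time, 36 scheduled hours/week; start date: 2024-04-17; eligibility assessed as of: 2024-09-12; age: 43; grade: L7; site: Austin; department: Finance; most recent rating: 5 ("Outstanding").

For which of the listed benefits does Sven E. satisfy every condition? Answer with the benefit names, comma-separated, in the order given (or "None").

RSU Program

Service from 2024-04-17 to 2024-09-12: 148 days.
Pension Scheme — service 148 days < 26 weeks (≈182 days) ✗ → not eligible.
Transit Subsidy — status full-time ✓ (not excluded); service 148 days < 26 weeks (≈182 days) ✗ → not eligible.
AD&D Coverage — service 148 days < 6 months (≈180 days) ✗ → not eligible.
Childcare Subsidy — status full-time ✓; service 148 days < 18 months (≈540 days) ✗ → not eligible.
Pet Insurance — status full-time ✓ (not excluded); service 148 days < 2 years (≈730 days) ✗ → not eligible.
Home Office Allowance — status full-time ✓; service 148 days ≥ 120 days ✓; site Austin ✗ (not Cork) → not eligible.
RSU Program — service 148 days ≥ 45 days ✓; age 43 ≥ 18 ✓; dept Finance ✓; rating 5 ≥ 4 ✓ → eligible.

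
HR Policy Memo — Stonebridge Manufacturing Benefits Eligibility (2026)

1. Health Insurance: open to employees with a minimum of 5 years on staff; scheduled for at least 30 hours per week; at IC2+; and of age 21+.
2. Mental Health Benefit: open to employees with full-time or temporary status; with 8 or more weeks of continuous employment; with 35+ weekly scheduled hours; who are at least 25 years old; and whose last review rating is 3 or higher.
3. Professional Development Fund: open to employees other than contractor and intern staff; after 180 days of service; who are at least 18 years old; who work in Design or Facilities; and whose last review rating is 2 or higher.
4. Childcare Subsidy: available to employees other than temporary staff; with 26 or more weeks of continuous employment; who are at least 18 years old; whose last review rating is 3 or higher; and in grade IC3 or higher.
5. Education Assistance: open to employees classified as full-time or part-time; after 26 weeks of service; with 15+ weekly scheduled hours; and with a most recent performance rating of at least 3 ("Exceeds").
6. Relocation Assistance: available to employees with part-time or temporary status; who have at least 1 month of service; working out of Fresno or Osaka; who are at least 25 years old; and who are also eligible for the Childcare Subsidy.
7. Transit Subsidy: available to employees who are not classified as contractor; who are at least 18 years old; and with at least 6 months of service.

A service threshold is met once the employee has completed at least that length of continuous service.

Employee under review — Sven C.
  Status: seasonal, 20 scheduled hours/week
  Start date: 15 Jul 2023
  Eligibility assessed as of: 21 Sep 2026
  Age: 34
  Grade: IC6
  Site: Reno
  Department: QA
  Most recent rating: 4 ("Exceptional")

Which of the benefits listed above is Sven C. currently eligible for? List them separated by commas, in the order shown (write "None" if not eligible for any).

Childcare Subsidy, Transit Subsidy

Service from 15 Jul 2023 to 21 Sep 2026: 1164 days.
Health Insurance — service 1164 days < 5 years (≈1825 days) ✗ → not eligible.
Mental Health Benefit — status seasonal ✗ (requires full-time or temporary) → not eligible.
Professional Development Fund — status seasonal ✓ (not excluded); service 1164 days ≥ 180 days ✓; age 34 ≥ 18 ✓; dept QA ✗ → not eligible.
Childcare Subsidy — status seasonal ✓ (not excluded); service 1164 days ≥ 26 weeks (≈182 days) ✓; age 34 ≥ 18 ✓; rating 4 ≥ 3 ✓; grade IC6 ≥ IC3 ✓ → eligible.
Education Assistance — status seasonal ✗ (requires full-time or part-time) → not eligible.
Relocation Assistance — status seasonal ✗ (requires part-time or temporary) → not eligible.
Transit Subsidy — status seasonal ✓ (not excluded); age 34 ≥ 18 ✓; service 1164 days ≥ 6 months (≈180 days) ✓ → eligible.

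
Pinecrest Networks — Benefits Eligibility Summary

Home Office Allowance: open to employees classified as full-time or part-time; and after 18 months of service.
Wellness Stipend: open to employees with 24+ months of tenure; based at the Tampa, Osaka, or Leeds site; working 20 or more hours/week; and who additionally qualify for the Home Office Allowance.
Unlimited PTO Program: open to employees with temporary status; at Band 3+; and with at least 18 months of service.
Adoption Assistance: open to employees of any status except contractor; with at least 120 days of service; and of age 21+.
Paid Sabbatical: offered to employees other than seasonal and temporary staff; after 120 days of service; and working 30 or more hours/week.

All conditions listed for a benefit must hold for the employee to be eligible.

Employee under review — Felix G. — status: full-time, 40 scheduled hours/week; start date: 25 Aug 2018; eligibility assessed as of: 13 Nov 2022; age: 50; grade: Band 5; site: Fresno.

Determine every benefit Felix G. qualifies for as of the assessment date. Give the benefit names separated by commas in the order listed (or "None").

Service from 25 Aug 2018 to 13 Nov 2022: 1541 days.
Home Office Allowance — status full-time ✓; service 1541 days ≥ 18 months (≈540 days) ✓ → eligible.
Wellness Stipend — service 1541 days ≥ 24 months (≈720 days) ✓; site Fresno ✗ (not Tampa, Osaka, or Leeds) → not eligible.
Unlimited PTO Program — status full-time ✗ (requires temporary) → not eligible.
Adoption Assistance — status full-time ✓ (not excluded); service 1541 days ≥ 120 days ✓; age 50 ≥ 21 ✓ → eligible.
Paid Sabbatical — status full-time ✓ (not excluded); service 1541 days ≥ 120 days ✓; 40 hrs/wk ≥ 30 ✓ → eligible.

Home Office Allowance, Adoption Assistance, Paid Sabbatical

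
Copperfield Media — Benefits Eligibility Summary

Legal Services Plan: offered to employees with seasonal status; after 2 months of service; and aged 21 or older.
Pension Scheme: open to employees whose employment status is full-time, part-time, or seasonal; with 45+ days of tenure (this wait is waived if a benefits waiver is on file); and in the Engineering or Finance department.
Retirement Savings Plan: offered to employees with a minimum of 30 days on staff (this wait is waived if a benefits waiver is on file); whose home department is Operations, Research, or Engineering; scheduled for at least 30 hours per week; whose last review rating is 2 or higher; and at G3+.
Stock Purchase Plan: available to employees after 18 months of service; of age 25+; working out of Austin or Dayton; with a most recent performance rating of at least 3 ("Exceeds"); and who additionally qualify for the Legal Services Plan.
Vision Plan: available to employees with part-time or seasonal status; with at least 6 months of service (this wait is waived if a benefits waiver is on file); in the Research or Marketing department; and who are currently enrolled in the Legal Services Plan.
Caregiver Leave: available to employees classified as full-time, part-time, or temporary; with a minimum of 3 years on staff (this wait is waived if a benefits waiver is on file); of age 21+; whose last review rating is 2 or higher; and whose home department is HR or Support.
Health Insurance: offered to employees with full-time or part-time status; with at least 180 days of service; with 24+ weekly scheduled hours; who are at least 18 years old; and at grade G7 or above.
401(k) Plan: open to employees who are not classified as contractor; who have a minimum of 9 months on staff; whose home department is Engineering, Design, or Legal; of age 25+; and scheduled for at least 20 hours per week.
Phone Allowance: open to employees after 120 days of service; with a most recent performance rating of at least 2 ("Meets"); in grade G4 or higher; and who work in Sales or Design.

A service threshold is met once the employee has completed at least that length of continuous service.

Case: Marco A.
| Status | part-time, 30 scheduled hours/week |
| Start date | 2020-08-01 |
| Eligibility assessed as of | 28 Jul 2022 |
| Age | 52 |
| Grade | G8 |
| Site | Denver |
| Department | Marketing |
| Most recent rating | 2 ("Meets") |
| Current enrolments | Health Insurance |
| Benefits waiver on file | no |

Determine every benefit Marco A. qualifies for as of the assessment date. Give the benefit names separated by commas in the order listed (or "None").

Service from 2020-08-01 to 28 Jul 2022: 726 days.
Legal Services Plan — status part-time ✗ (requires seasonal) → not eligible.
Pension Scheme — status part-time ✓; no waiver, service 726 days ≥ 45 days ✓; dept Marketing ✗ → not eligible.
Retirement Savings Plan — no waiver, service 726 days ≥ 30 days ✓; dept Marketing ✗ → not eligible.
Stock Purchase Plan — service 726 days ≥ 18 months (≈540 days) ✓; age 52 ≥ 25 ✓; site Denver ✗ (not Austin or Dayton) → not eligible.
Vision Plan — status part-time ✓; no waiver, service 726 days ≥ 6 months (≈180 days) ✓; dept Marketing ✓; not enrolled in Legal Services Plan ✗ → not eligible.
Caregiver Leave — status part-time ✓; no waiver, service 726 days < 3 years (≈1095 days) ✗ → not eligible.
Health Insurance — status part-time ✓; service 726 days ≥ 180 days ✓; 30 hrs/wk ≥ 24 ✓; age 52 ≥ 18 ✓; grade G8 ≥ G7 ✓ → eligible.
401(k) Plan — status part-time ✓ (not excluded); service 726 days ≥ 9 months (≈270 days) ✓; dept Marketing ✗ → not eligible.
Phone Allowance — service 726 days ≥ 120 days ✓; rating 2 ≥ 2 ✓; grade G8 ≥ G4 ✓; dept Marketing ✗ → not eligible.

Health Insurance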